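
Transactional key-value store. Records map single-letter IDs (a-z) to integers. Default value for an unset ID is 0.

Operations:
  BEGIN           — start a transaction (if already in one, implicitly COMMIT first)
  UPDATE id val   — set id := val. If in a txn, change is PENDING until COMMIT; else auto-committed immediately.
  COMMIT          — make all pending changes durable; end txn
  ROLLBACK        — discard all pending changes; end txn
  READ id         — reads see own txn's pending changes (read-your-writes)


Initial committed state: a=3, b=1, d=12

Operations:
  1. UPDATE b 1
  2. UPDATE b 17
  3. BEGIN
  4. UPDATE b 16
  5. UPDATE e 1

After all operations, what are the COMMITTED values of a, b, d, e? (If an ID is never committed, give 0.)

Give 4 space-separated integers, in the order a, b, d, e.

Answer: 3 17 12 0

Derivation:
Initial committed: {a=3, b=1, d=12}
Op 1: UPDATE b=1 (auto-commit; committed b=1)
Op 2: UPDATE b=17 (auto-commit; committed b=17)
Op 3: BEGIN: in_txn=True, pending={}
Op 4: UPDATE b=16 (pending; pending now {b=16})
Op 5: UPDATE e=1 (pending; pending now {b=16, e=1})
Final committed: {a=3, b=17, d=12}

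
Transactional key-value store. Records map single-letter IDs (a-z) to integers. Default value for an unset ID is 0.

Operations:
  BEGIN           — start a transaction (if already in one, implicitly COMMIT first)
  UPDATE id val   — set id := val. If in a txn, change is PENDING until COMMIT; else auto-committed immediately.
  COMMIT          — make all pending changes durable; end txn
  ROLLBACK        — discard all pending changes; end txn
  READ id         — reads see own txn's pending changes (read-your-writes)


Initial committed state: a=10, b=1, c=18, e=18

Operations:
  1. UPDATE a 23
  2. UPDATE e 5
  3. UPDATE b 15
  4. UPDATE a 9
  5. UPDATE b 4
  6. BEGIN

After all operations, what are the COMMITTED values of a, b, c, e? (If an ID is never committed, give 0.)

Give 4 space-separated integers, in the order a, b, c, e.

Answer: 9 4 18 5

Derivation:
Initial committed: {a=10, b=1, c=18, e=18}
Op 1: UPDATE a=23 (auto-commit; committed a=23)
Op 2: UPDATE e=5 (auto-commit; committed e=5)
Op 3: UPDATE b=15 (auto-commit; committed b=15)
Op 4: UPDATE a=9 (auto-commit; committed a=9)
Op 5: UPDATE b=4 (auto-commit; committed b=4)
Op 6: BEGIN: in_txn=True, pending={}
Final committed: {a=9, b=4, c=18, e=5}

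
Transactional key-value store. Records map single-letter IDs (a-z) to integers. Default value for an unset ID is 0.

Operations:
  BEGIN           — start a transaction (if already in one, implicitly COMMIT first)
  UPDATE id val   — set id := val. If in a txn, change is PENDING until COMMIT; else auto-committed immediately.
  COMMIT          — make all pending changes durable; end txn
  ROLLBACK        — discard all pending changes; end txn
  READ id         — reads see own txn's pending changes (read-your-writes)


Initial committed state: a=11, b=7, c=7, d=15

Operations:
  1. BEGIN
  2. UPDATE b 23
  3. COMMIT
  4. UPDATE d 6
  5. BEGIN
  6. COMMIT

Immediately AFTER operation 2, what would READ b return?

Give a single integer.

Answer: 23

Derivation:
Initial committed: {a=11, b=7, c=7, d=15}
Op 1: BEGIN: in_txn=True, pending={}
Op 2: UPDATE b=23 (pending; pending now {b=23})
After op 2: visible(b) = 23 (pending={b=23}, committed={a=11, b=7, c=7, d=15})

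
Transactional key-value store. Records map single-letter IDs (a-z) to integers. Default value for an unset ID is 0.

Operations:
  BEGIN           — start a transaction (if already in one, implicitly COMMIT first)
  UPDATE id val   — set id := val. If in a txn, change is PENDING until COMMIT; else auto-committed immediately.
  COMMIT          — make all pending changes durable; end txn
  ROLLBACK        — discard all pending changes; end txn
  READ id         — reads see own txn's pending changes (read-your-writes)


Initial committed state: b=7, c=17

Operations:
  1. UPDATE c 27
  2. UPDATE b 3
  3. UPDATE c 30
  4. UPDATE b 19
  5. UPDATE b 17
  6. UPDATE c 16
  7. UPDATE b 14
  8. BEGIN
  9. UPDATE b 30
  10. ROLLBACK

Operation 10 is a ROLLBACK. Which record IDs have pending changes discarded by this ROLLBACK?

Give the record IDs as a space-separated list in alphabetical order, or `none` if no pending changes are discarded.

Initial committed: {b=7, c=17}
Op 1: UPDATE c=27 (auto-commit; committed c=27)
Op 2: UPDATE b=3 (auto-commit; committed b=3)
Op 3: UPDATE c=30 (auto-commit; committed c=30)
Op 4: UPDATE b=19 (auto-commit; committed b=19)
Op 5: UPDATE b=17 (auto-commit; committed b=17)
Op 6: UPDATE c=16 (auto-commit; committed c=16)
Op 7: UPDATE b=14 (auto-commit; committed b=14)
Op 8: BEGIN: in_txn=True, pending={}
Op 9: UPDATE b=30 (pending; pending now {b=30})
Op 10: ROLLBACK: discarded pending ['b']; in_txn=False
ROLLBACK at op 10 discards: ['b']

Answer: b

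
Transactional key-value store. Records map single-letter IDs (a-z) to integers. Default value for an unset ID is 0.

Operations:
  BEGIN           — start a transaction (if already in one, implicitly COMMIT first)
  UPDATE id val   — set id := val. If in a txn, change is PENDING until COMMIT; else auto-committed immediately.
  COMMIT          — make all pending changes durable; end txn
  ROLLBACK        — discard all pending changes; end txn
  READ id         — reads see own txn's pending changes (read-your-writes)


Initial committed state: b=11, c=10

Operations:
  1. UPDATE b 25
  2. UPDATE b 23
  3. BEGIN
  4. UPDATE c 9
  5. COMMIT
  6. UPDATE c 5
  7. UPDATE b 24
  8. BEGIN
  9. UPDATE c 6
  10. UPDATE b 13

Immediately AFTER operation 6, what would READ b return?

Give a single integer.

Initial committed: {b=11, c=10}
Op 1: UPDATE b=25 (auto-commit; committed b=25)
Op 2: UPDATE b=23 (auto-commit; committed b=23)
Op 3: BEGIN: in_txn=True, pending={}
Op 4: UPDATE c=9 (pending; pending now {c=9})
Op 5: COMMIT: merged ['c'] into committed; committed now {b=23, c=9}
Op 6: UPDATE c=5 (auto-commit; committed c=5)
After op 6: visible(b) = 23 (pending={}, committed={b=23, c=5})

Answer: 23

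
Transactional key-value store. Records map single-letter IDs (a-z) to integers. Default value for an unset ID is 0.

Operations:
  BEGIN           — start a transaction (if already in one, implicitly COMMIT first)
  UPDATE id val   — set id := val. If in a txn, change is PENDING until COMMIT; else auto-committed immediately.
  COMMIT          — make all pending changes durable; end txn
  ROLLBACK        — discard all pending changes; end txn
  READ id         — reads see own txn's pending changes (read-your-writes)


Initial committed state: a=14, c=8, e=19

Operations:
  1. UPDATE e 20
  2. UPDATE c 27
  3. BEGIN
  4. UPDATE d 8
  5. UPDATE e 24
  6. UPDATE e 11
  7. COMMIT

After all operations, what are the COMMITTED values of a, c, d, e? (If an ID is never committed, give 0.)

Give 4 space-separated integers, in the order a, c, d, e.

Answer: 14 27 8 11

Derivation:
Initial committed: {a=14, c=8, e=19}
Op 1: UPDATE e=20 (auto-commit; committed e=20)
Op 2: UPDATE c=27 (auto-commit; committed c=27)
Op 3: BEGIN: in_txn=True, pending={}
Op 4: UPDATE d=8 (pending; pending now {d=8})
Op 5: UPDATE e=24 (pending; pending now {d=8, e=24})
Op 6: UPDATE e=11 (pending; pending now {d=8, e=11})
Op 7: COMMIT: merged ['d', 'e'] into committed; committed now {a=14, c=27, d=8, e=11}
Final committed: {a=14, c=27, d=8, e=11}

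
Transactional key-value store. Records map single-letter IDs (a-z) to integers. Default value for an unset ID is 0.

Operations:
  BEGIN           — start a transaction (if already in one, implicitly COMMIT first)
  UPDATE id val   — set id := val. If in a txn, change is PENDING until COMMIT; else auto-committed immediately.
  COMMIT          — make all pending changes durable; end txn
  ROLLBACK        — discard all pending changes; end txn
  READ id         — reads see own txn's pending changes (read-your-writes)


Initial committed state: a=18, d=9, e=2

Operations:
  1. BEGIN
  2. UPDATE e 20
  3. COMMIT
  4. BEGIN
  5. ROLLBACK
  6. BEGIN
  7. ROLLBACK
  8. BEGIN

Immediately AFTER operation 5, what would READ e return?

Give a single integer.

Initial committed: {a=18, d=9, e=2}
Op 1: BEGIN: in_txn=True, pending={}
Op 2: UPDATE e=20 (pending; pending now {e=20})
Op 3: COMMIT: merged ['e'] into committed; committed now {a=18, d=9, e=20}
Op 4: BEGIN: in_txn=True, pending={}
Op 5: ROLLBACK: discarded pending []; in_txn=False
After op 5: visible(e) = 20 (pending={}, committed={a=18, d=9, e=20})

Answer: 20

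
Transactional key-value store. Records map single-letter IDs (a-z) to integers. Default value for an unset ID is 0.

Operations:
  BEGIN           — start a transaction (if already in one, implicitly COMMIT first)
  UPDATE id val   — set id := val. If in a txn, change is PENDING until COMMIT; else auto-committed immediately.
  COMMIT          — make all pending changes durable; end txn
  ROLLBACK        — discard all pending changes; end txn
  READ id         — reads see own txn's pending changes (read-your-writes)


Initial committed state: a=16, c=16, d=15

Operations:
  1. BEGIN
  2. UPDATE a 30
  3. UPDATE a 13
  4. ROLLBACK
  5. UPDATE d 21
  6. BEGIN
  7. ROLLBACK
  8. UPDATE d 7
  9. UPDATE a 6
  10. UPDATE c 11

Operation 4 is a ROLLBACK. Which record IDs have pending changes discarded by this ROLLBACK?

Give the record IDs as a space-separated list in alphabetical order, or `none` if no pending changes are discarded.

Answer: a

Derivation:
Initial committed: {a=16, c=16, d=15}
Op 1: BEGIN: in_txn=True, pending={}
Op 2: UPDATE a=30 (pending; pending now {a=30})
Op 3: UPDATE a=13 (pending; pending now {a=13})
Op 4: ROLLBACK: discarded pending ['a']; in_txn=False
Op 5: UPDATE d=21 (auto-commit; committed d=21)
Op 6: BEGIN: in_txn=True, pending={}
Op 7: ROLLBACK: discarded pending []; in_txn=False
Op 8: UPDATE d=7 (auto-commit; committed d=7)
Op 9: UPDATE a=6 (auto-commit; committed a=6)
Op 10: UPDATE c=11 (auto-commit; committed c=11)
ROLLBACK at op 4 discards: ['a']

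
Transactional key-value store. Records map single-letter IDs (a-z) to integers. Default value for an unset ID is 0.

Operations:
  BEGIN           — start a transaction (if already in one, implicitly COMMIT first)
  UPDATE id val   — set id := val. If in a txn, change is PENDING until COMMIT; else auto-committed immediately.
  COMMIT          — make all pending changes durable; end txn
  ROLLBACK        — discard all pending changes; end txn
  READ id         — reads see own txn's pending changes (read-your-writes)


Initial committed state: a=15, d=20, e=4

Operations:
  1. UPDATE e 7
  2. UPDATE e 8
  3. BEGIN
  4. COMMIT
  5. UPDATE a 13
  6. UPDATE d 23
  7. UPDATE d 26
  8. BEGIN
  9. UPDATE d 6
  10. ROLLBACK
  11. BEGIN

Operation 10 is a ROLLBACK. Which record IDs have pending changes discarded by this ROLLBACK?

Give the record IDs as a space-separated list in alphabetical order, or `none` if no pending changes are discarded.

Answer: d

Derivation:
Initial committed: {a=15, d=20, e=4}
Op 1: UPDATE e=7 (auto-commit; committed e=7)
Op 2: UPDATE e=8 (auto-commit; committed e=8)
Op 3: BEGIN: in_txn=True, pending={}
Op 4: COMMIT: merged [] into committed; committed now {a=15, d=20, e=8}
Op 5: UPDATE a=13 (auto-commit; committed a=13)
Op 6: UPDATE d=23 (auto-commit; committed d=23)
Op 7: UPDATE d=26 (auto-commit; committed d=26)
Op 8: BEGIN: in_txn=True, pending={}
Op 9: UPDATE d=6 (pending; pending now {d=6})
Op 10: ROLLBACK: discarded pending ['d']; in_txn=False
Op 11: BEGIN: in_txn=True, pending={}
ROLLBACK at op 10 discards: ['d']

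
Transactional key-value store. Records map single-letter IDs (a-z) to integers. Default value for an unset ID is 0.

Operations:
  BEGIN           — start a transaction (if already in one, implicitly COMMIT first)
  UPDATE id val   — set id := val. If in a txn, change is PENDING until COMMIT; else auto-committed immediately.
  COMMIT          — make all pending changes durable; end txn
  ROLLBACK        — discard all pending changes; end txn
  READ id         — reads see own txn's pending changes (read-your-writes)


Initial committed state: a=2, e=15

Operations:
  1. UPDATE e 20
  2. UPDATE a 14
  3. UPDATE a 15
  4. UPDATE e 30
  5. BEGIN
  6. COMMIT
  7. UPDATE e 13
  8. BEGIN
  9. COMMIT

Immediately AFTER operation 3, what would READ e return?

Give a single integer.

Initial committed: {a=2, e=15}
Op 1: UPDATE e=20 (auto-commit; committed e=20)
Op 2: UPDATE a=14 (auto-commit; committed a=14)
Op 3: UPDATE a=15 (auto-commit; committed a=15)
After op 3: visible(e) = 20 (pending={}, committed={a=15, e=20})

Answer: 20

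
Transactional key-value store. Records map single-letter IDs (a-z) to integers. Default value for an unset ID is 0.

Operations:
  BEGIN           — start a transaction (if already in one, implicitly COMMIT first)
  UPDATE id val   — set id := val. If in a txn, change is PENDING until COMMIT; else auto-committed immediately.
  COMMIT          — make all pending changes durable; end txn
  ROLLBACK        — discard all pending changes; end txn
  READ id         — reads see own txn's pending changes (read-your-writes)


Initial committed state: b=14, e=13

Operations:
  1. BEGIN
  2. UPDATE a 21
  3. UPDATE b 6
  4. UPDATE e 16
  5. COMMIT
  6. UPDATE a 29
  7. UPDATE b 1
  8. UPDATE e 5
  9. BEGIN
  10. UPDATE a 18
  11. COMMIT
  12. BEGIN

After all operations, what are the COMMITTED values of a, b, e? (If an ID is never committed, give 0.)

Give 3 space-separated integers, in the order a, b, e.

Initial committed: {b=14, e=13}
Op 1: BEGIN: in_txn=True, pending={}
Op 2: UPDATE a=21 (pending; pending now {a=21})
Op 3: UPDATE b=6 (pending; pending now {a=21, b=6})
Op 4: UPDATE e=16 (pending; pending now {a=21, b=6, e=16})
Op 5: COMMIT: merged ['a', 'b', 'e'] into committed; committed now {a=21, b=6, e=16}
Op 6: UPDATE a=29 (auto-commit; committed a=29)
Op 7: UPDATE b=1 (auto-commit; committed b=1)
Op 8: UPDATE e=5 (auto-commit; committed e=5)
Op 9: BEGIN: in_txn=True, pending={}
Op 10: UPDATE a=18 (pending; pending now {a=18})
Op 11: COMMIT: merged ['a'] into committed; committed now {a=18, b=1, e=5}
Op 12: BEGIN: in_txn=True, pending={}
Final committed: {a=18, b=1, e=5}

Answer: 18 1 5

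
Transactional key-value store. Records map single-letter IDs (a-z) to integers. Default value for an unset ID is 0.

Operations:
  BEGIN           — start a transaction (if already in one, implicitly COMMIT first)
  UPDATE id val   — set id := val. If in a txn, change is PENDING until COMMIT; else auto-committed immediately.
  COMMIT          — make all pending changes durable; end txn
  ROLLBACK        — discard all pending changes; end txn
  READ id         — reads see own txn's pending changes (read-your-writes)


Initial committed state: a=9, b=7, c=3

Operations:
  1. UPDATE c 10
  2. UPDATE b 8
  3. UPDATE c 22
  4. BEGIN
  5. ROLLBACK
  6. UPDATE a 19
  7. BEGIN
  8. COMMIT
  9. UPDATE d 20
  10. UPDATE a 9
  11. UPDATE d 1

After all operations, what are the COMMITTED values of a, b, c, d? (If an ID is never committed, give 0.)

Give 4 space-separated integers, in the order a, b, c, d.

Answer: 9 8 22 1

Derivation:
Initial committed: {a=9, b=7, c=3}
Op 1: UPDATE c=10 (auto-commit; committed c=10)
Op 2: UPDATE b=8 (auto-commit; committed b=8)
Op 3: UPDATE c=22 (auto-commit; committed c=22)
Op 4: BEGIN: in_txn=True, pending={}
Op 5: ROLLBACK: discarded pending []; in_txn=False
Op 6: UPDATE a=19 (auto-commit; committed a=19)
Op 7: BEGIN: in_txn=True, pending={}
Op 8: COMMIT: merged [] into committed; committed now {a=19, b=8, c=22}
Op 9: UPDATE d=20 (auto-commit; committed d=20)
Op 10: UPDATE a=9 (auto-commit; committed a=9)
Op 11: UPDATE d=1 (auto-commit; committed d=1)
Final committed: {a=9, b=8, c=22, d=1}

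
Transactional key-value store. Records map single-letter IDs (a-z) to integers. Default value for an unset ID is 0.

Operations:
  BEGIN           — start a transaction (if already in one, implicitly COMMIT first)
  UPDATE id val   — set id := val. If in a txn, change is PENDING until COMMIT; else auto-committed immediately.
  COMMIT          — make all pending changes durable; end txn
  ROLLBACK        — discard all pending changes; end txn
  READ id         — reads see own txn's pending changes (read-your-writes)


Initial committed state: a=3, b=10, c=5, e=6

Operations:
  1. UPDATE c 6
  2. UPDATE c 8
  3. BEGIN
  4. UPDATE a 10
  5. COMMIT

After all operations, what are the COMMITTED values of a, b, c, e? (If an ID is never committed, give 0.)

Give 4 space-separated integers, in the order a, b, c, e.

Answer: 10 10 8 6

Derivation:
Initial committed: {a=3, b=10, c=5, e=6}
Op 1: UPDATE c=6 (auto-commit; committed c=6)
Op 2: UPDATE c=8 (auto-commit; committed c=8)
Op 3: BEGIN: in_txn=True, pending={}
Op 4: UPDATE a=10 (pending; pending now {a=10})
Op 5: COMMIT: merged ['a'] into committed; committed now {a=10, b=10, c=8, e=6}
Final committed: {a=10, b=10, c=8, e=6}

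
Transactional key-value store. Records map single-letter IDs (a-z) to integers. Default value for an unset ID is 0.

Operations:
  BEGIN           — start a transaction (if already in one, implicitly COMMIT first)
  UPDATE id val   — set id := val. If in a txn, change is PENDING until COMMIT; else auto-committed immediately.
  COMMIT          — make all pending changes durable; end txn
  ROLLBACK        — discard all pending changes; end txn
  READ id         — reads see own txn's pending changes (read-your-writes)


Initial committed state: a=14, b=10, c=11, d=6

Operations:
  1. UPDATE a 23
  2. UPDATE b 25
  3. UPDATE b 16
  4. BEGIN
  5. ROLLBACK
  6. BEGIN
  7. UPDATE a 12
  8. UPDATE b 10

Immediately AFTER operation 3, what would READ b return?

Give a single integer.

Answer: 16

Derivation:
Initial committed: {a=14, b=10, c=11, d=6}
Op 1: UPDATE a=23 (auto-commit; committed a=23)
Op 2: UPDATE b=25 (auto-commit; committed b=25)
Op 3: UPDATE b=16 (auto-commit; committed b=16)
After op 3: visible(b) = 16 (pending={}, committed={a=23, b=16, c=11, d=6})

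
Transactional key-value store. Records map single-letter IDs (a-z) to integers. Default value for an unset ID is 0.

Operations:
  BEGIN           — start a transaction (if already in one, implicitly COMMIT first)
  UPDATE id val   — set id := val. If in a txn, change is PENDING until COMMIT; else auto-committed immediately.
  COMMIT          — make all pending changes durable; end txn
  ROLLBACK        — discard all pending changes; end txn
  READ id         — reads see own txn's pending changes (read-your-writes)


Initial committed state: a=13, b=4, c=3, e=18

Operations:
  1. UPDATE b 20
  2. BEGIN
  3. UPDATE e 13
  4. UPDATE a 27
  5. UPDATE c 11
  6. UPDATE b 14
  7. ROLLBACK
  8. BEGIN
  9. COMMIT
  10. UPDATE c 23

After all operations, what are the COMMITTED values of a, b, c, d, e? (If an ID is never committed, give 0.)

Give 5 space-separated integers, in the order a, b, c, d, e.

Answer: 13 20 23 0 18

Derivation:
Initial committed: {a=13, b=4, c=3, e=18}
Op 1: UPDATE b=20 (auto-commit; committed b=20)
Op 2: BEGIN: in_txn=True, pending={}
Op 3: UPDATE e=13 (pending; pending now {e=13})
Op 4: UPDATE a=27 (pending; pending now {a=27, e=13})
Op 5: UPDATE c=11 (pending; pending now {a=27, c=11, e=13})
Op 6: UPDATE b=14 (pending; pending now {a=27, b=14, c=11, e=13})
Op 7: ROLLBACK: discarded pending ['a', 'b', 'c', 'e']; in_txn=False
Op 8: BEGIN: in_txn=True, pending={}
Op 9: COMMIT: merged [] into committed; committed now {a=13, b=20, c=3, e=18}
Op 10: UPDATE c=23 (auto-commit; committed c=23)
Final committed: {a=13, b=20, c=23, e=18}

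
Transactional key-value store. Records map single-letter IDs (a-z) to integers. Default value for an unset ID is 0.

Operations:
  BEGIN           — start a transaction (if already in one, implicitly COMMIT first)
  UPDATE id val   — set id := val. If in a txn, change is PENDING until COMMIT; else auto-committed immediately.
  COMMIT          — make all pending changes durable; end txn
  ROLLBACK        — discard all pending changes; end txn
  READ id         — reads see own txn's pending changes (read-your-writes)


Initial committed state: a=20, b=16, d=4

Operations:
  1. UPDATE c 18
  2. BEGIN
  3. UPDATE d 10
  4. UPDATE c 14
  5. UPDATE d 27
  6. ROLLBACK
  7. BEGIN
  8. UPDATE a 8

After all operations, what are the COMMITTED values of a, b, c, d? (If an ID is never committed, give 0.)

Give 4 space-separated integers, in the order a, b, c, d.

Initial committed: {a=20, b=16, d=4}
Op 1: UPDATE c=18 (auto-commit; committed c=18)
Op 2: BEGIN: in_txn=True, pending={}
Op 3: UPDATE d=10 (pending; pending now {d=10})
Op 4: UPDATE c=14 (pending; pending now {c=14, d=10})
Op 5: UPDATE d=27 (pending; pending now {c=14, d=27})
Op 6: ROLLBACK: discarded pending ['c', 'd']; in_txn=False
Op 7: BEGIN: in_txn=True, pending={}
Op 8: UPDATE a=8 (pending; pending now {a=8})
Final committed: {a=20, b=16, c=18, d=4}

Answer: 20 16 18 4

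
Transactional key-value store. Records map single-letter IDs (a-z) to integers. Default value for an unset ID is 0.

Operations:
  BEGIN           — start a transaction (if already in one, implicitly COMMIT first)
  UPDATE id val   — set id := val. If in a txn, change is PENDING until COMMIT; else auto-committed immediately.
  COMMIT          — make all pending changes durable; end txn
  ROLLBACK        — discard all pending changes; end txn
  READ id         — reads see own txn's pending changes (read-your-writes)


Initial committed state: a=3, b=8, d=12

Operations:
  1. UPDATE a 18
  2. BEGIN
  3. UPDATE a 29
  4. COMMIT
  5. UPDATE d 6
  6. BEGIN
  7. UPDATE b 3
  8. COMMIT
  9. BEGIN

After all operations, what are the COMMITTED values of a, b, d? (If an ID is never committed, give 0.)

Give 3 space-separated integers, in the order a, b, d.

Initial committed: {a=3, b=8, d=12}
Op 1: UPDATE a=18 (auto-commit; committed a=18)
Op 2: BEGIN: in_txn=True, pending={}
Op 3: UPDATE a=29 (pending; pending now {a=29})
Op 4: COMMIT: merged ['a'] into committed; committed now {a=29, b=8, d=12}
Op 5: UPDATE d=6 (auto-commit; committed d=6)
Op 6: BEGIN: in_txn=True, pending={}
Op 7: UPDATE b=3 (pending; pending now {b=3})
Op 8: COMMIT: merged ['b'] into committed; committed now {a=29, b=3, d=6}
Op 9: BEGIN: in_txn=True, pending={}
Final committed: {a=29, b=3, d=6}

Answer: 29 3 6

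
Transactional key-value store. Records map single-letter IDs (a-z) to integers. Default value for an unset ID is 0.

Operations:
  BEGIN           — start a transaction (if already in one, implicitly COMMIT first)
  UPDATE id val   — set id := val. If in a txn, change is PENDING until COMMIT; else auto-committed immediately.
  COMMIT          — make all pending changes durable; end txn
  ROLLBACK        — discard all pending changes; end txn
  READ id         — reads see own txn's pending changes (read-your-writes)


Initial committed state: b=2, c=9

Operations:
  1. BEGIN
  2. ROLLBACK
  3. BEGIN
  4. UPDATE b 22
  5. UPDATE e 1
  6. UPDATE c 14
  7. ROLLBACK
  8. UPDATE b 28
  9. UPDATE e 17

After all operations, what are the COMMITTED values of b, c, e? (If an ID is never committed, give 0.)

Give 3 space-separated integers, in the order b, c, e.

Answer: 28 9 17

Derivation:
Initial committed: {b=2, c=9}
Op 1: BEGIN: in_txn=True, pending={}
Op 2: ROLLBACK: discarded pending []; in_txn=False
Op 3: BEGIN: in_txn=True, pending={}
Op 4: UPDATE b=22 (pending; pending now {b=22})
Op 5: UPDATE e=1 (pending; pending now {b=22, e=1})
Op 6: UPDATE c=14 (pending; pending now {b=22, c=14, e=1})
Op 7: ROLLBACK: discarded pending ['b', 'c', 'e']; in_txn=False
Op 8: UPDATE b=28 (auto-commit; committed b=28)
Op 9: UPDATE e=17 (auto-commit; committed e=17)
Final committed: {b=28, c=9, e=17}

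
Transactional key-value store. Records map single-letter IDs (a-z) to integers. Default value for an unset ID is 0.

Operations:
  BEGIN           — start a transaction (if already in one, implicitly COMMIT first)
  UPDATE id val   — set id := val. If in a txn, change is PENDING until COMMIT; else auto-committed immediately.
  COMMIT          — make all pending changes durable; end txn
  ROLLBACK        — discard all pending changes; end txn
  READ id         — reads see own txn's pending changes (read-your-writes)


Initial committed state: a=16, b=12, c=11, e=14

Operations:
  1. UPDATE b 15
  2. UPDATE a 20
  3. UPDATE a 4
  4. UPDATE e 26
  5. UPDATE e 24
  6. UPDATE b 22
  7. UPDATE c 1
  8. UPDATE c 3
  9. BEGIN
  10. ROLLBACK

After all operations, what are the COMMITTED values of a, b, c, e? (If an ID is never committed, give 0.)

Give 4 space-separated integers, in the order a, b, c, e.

Answer: 4 22 3 24

Derivation:
Initial committed: {a=16, b=12, c=11, e=14}
Op 1: UPDATE b=15 (auto-commit; committed b=15)
Op 2: UPDATE a=20 (auto-commit; committed a=20)
Op 3: UPDATE a=4 (auto-commit; committed a=4)
Op 4: UPDATE e=26 (auto-commit; committed e=26)
Op 5: UPDATE e=24 (auto-commit; committed e=24)
Op 6: UPDATE b=22 (auto-commit; committed b=22)
Op 7: UPDATE c=1 (auto-commit; committed c=1)
Op 8: UPDATE c=3 (auto-commit; committed c=3)
Op 9: BEGIN: in_txn=True, pending={}
Op 10: ROLLBACK: discarded pending []; in_txn=False
Final committed: {a=4, b=22, c=3, e=24}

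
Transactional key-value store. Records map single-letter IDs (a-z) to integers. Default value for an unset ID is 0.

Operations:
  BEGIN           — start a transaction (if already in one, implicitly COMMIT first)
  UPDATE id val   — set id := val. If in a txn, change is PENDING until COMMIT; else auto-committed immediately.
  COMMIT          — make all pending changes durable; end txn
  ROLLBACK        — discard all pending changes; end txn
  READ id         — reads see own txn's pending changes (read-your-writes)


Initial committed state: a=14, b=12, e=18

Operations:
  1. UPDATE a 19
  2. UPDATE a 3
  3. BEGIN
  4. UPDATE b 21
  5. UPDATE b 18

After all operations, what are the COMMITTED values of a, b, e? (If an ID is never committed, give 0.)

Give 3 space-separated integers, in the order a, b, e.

Answer: 3 12 18

Derivation:
Initial committed: {a=14, b=12, e=18}
Op 1: UPDATE a=19 (auto-commit; committed a=19)
Op 2: UPDATE a=3 (auto-commit; committed a=3)
Op 3: BEGIN: in_txn=True, pending={}
Op 4: UPDATE b=21 (pending; pending now {b=21})
Op 5: UPDATE b=18 (pending; pending now {b=18})
Final committed: {a=3, b=12, e=18}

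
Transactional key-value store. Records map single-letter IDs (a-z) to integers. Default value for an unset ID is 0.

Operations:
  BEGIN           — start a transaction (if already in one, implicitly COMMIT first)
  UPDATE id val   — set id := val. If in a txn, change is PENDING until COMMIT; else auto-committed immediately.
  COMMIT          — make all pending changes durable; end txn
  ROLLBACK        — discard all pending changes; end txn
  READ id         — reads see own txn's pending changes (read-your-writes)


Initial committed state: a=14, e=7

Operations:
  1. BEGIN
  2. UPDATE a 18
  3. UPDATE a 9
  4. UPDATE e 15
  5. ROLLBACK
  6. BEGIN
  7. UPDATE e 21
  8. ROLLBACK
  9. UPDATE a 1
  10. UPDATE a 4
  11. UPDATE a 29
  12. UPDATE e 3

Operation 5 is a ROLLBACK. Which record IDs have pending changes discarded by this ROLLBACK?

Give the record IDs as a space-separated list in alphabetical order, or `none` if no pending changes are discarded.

Initial committed: {a=14, e=7}
Op 1: BEGIN: in_txn=True, pending={}
Op 2: UPDATE a=18 (pending; pending now {a=18})
Op 3: UPDATE a=9 (pending; pending now {a=9})
Op 4: UPDATE e=15 (pending; pending now {a=9, e=15})
Op 5: ROLLBACK: discarded pending ['a', 'e']; in_txn=False
Op 6: BEGIN: in_txn=True, pending={}
Op 7: UPDATE e=21 (pending; pending now {e=21})
Op 8: ROLLBACK: discarded pending ['e']; in_txn=False
Op 9: UPDATE a=1 (auto-commit; committed a=1)
Op 10: UPDATE a=4 (auto-commit; committed a=4)
Op 11: UPDATE a=29 (auto-commit; committed a=29)
Op 12: UPDATE e=3 (auto-commit; committed e=3)
ROLLBACK at op 5 discards: ['a', 'e']

Answer: a e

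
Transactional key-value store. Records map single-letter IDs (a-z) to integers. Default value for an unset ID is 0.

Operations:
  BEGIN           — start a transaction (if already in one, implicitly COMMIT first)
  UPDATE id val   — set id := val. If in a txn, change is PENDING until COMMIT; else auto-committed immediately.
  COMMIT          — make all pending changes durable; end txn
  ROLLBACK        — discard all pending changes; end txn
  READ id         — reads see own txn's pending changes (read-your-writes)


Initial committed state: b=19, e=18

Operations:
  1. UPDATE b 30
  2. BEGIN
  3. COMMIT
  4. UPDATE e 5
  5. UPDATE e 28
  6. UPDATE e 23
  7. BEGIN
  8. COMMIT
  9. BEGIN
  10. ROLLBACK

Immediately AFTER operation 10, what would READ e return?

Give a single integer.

Answer: 23

Derivation:
Initial committed: {b=19, e=18}
Op 1: UPDATE b=30 (auto-commit; committed b=30)
Op 2: BEGIN: in_txn=True, pending={}
Op 3: COMMIT: merged [] into committed; committed now {b=30, e=18}
Op 4: UPDATE e=5 (auto-commit; committed e=5)
Op 5: UPDATE e=28 (auto-commit; committed e=28)
Op 6: UPDATE e=23 (auto-commit; committed e=23)
Op 7: BEGIN: in_txn=True, pending={}
Op 8: COMMIT: merged [] into committed; committed now {b=30, e=23}
Op 9: BEGIN: in_txn=True, pending={}
Op 10: ROLLBACK: discarded pending []; in_txn=False
After op 10: visible(e) = 23 (pending={}, committed={b=30, e=23})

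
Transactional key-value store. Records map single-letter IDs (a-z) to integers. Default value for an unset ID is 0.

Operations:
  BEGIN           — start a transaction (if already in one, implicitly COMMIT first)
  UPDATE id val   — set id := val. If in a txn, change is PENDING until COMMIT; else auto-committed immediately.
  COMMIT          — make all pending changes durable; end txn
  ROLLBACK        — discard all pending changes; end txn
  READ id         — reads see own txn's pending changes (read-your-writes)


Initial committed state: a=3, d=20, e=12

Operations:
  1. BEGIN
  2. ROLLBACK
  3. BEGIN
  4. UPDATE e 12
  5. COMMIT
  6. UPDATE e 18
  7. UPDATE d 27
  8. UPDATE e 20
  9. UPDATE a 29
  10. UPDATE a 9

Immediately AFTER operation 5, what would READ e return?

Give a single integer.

Answer: 12

Derivation:
Initial committed: {a=3, d=20, e=12}
Op 1: BEGIN: in_txn=True, pending={}
Op 2: ROLLBACK: discarded pending []; in_txn=False
Op 3: BEGIN: in_txn=True, pending={}
Op 4: UPDATE e=12 (pending; pending now {e=12})
Op 5: COMMIT: merged ['e'] into committed; committed now {a=3, d=20, e=12}
After op 5: visible(e) = 12 (pending={}, committed={a=3, d=20, e=12})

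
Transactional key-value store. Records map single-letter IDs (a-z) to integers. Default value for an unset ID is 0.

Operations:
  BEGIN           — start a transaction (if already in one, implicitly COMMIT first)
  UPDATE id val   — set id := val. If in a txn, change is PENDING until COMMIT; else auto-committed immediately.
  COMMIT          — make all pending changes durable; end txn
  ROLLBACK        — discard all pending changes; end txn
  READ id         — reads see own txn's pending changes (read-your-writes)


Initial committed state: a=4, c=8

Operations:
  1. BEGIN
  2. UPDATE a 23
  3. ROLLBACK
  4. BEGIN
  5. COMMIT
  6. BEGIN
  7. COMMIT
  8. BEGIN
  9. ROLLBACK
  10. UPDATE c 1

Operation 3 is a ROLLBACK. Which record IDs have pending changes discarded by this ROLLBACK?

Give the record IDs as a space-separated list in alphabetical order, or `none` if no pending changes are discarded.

Initial committed: {a=4, c=8}
Op 1: BEGIN: in_txn=True, pending={}
Op 2: UPDATE a=23 (pending; pending now {a=23})
Op 3: ROLLBACK: discarded pending ['a']; in_txn=False
Op 4: BEGIN: in_txn=True, pending={}
Op 5: COMMIT: merged [] into committed; committed now {a=4, c=8}
Op 6: BEGIN: in_txn=True, pending={}
Op 7: COMMIT: merged [] into committed; committed now {a=4, c=8}
Op 8: BEGIN: in_txn=True, pending={}
Op 9: ROLLBACK: discarded pending []; in_txn=False
Op 10: UPDATE c=1 (auto-commit; committed c=1)
ROLLBACK at op 3 discards: ['a']

Answer: a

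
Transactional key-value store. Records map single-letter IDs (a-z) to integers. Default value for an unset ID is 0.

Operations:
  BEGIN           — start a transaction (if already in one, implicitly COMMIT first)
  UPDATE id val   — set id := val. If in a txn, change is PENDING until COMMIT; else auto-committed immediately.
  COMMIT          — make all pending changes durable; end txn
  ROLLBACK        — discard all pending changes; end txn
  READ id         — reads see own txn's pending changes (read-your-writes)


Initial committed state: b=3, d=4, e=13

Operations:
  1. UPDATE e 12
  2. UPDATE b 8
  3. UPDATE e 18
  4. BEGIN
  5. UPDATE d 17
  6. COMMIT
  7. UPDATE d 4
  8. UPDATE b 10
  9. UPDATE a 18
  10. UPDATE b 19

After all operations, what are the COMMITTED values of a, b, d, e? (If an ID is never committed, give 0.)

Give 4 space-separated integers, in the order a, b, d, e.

Initial committed: {b=3, d=4, e=13}
Op 1: UPDATE e=12 (auto-commit; committed e=12)
Op 2: UPDATE b=8 (auto-commit; committed b=8)
Op 3: UPDATE e=18 (auto-commit; committed e=18)
Op 4: BEGIN: in_txn=True, pending={}
Op 5: UPDATE d=17 (pending; pending now {d=17})
Op 6: COMMIT: merged ['d'] into committed; committed now {b=8, d=17, e=18}
Op 7: UPDATE d=4 (auto-commit; committed d=4)
Op 8: UPDATE b=10 (auto-commit; committed b=10)
Op 9: UPDATE a=18 (auto-commit; committed a=18)
Op 10: UPDATE b=19 (auto-commit; committed b=19)
Final committed: {a=18, b=19, d=4, e=18}

Answer: 18 19 4 18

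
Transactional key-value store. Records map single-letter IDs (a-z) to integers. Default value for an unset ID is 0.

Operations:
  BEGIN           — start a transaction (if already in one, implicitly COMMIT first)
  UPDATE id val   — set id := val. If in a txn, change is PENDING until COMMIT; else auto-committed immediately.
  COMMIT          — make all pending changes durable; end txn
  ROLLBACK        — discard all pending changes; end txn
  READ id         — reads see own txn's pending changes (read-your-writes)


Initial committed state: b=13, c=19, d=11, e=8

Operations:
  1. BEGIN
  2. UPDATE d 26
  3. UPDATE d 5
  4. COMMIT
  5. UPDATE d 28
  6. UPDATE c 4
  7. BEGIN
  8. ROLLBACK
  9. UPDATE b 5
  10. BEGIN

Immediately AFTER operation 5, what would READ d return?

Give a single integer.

Answer: 28

Derivation:
Initial committed: {b=13, c=19, d=11, e=8}
Op 1: BEGIN: in_txn=True, pending={}
Op 2: UPDATE d=26 (pending; pending now {d=26})
Op 3: UPDATE d=5 (pending; pending now {d=5})
Op 4: COMMIT: merged ['d'] into committed; committed now {b=13, c=19, d=5, e=8}
Op 5: UPDATE d=28 (auto-commit; committed d=28)
After op 5: visible(d) = 28 (pending={}, committed={b=13, c=19, d=28, e=8})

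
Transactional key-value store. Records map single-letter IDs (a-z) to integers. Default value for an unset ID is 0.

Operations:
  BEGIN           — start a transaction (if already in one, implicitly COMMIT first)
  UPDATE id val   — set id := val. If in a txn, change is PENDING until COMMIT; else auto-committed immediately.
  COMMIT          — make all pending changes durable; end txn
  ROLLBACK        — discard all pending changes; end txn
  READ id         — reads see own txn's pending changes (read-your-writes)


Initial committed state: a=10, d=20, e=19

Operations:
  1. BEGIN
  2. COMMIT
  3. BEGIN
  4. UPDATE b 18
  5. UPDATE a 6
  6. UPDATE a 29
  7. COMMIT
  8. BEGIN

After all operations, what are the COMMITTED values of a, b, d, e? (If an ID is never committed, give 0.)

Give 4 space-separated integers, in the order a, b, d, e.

Answer: 29 18 20 19

Derivation:
Initial committed: {a=10, d=20, e=19}
Op 1: BEGIN: in_txn=True, pending={}
Op 2: COMMIT: merged [] into committed; committed now {a=10, d=20, e=19}
Op 3: BEGIN: in_txn=True, pending={}
Op 4: UPDATE b=18 (pending; pending now {b=18})
Op 5: UPDATE a=6 (pending; pending now {a=6, b=18})
Op 6: UPDATE a=29 (pending; pending now {a=29, b=18})
Op 7: COMMIT: merged ['a', 'b'] into committed; committed now {a=29, b=18, d=20, e=19}
Op 8: BEGIN: in_txn=True, pending={}
Final committed: {a=29, b=18, d=20, e=19}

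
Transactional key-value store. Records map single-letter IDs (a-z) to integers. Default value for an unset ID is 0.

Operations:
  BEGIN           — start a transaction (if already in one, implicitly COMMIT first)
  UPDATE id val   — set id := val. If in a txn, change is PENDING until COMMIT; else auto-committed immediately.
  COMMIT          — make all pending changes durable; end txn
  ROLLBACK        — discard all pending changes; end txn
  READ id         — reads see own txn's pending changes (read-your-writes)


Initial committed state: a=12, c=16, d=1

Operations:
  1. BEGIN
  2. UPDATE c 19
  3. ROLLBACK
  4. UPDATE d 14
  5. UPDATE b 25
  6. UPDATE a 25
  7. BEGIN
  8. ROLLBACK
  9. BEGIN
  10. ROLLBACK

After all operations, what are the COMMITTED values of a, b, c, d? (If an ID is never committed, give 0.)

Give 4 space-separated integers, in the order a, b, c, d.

Answer: 25 25 16 14

Derivation:
Initial committed: {a=12, c=16, d=1}
Op 1: BEGIN: in_txn=True, pending={}
Op 2: UPDATE c=19 (pending; pending now {c=19})
Op 3: ROLLBACK: discarded pending ['c']; in_txn=False
Op 4: UPDATE d=14 (auto-commit; committed d=14)
Op 5: UPDATE b=25 (auto-commit; committed b=25)
Op 6: UPDATE a=25 (auto-commit; committed a=25)
Op 7: BEGIN: in_txn=True, pending={}
Op 8: ROLLBACK: discarded pending []; in_txn=False
Op 9: BEGIN: in_txn=True, pending={}
Op 10: ROLLBACK: discarded pending []; in_txn=False
Final committed: {a=25, b=25, c=16, d=14}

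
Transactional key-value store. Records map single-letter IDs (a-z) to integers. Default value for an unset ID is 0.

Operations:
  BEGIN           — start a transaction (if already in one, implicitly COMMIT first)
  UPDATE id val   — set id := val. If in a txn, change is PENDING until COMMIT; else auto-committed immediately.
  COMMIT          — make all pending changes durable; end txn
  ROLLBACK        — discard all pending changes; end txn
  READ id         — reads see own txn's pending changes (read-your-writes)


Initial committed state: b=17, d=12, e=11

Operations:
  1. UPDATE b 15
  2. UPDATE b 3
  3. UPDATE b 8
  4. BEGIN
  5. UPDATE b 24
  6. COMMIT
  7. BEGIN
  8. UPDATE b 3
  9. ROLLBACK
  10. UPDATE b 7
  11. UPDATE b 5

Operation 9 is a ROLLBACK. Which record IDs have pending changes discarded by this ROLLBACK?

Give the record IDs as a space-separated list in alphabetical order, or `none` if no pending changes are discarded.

Initial committed: {b=17, d=12, e=11}
Op 1: UPDATE b=15 (auto-commit; committed b=15)
Op 2: UPDATE b=3 (auto-commit; committed b=3)
Op 3: UPDATE b=8 (auto-commit; committed b=8)
Op 4: BEGIN: in_txn=True, pending={}
Op 5: UPDATE b=24 (pending; pending now {b=24})
Op 6: COMMIT: merged ['b'] into committed; committed now {b=24, d=12, e=11}
Op 7: BEGIN: in_txn=True, pending={}
Op 8: UPDATE b=3 (pending; pending now {b=3})
Op 9: ROLLBACK: discarded pending ['b']; in_txn=False
Op 10: UPDATE b=7 (auto-commit; committed b=7)
Op 11: UPDATE b=5 (auto-commit; committed b=5)
ROLLBACK at op 9 discards: ['b']

Answer: b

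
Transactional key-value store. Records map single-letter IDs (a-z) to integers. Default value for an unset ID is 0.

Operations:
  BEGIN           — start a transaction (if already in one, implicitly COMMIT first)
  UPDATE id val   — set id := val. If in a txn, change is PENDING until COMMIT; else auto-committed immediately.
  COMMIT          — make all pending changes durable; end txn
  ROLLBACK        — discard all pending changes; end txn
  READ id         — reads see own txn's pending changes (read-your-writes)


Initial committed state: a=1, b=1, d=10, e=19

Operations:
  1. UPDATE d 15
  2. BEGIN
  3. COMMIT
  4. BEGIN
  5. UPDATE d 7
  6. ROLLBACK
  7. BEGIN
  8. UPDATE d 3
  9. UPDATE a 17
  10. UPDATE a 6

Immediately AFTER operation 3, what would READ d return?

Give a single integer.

Initial committed: {a=1, b=1, d=10, e=19}
Op 1: UPDATE d=15 (auto-commit; committed d=15)
Op 2: BEGIN: in_txn=True, pending={}
Op 3: COMMIT: merged [] into committed; committed now {a=1, b=1, d=15, e=19}
After op 3: visible(d) = 15 (pending={}, committed={a=1, b=1, d=15, e=19})

Answer: 15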